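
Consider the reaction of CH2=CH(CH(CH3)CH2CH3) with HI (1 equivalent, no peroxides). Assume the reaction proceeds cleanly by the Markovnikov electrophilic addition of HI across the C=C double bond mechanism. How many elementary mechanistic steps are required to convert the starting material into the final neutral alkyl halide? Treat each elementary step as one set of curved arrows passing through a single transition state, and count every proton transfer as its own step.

Step 1: Electrophilic addition begins with the π(C=C) electrons forming a bond to the proton of HI. Following Markovnikov's rule, the resulting cation is secondary. The H–I bond breaks heterolytically, releasing I⁻.
Step 2: A hydride (H with its bonding pair) migrates from the adjacent sec-butyl carbon to the cationic centre — a 1,2-hydride shift — upgrading the secondary cation to a tertiary one.
Step 3: Nucleophilic attack by I⁻ on the carbocation completes the addition, giving R–I.
Total: 3 elementary steps.

3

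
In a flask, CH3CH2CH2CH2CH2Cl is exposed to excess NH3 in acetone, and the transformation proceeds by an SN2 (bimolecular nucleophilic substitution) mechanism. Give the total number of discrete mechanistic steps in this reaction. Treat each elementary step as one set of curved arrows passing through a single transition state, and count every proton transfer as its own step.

2

Step 1: A lone pair on the N of NH3 attacks the α-carbon from the back side while the C–Cl bond breaks; both bonding electrons leave with Cl⁻. The product of this concerted step is an alkylammonium ion.
Step 2: A second equivalent of NH3 removes a proton from the N, giving the neutral product.
Total: 2 elementary steps.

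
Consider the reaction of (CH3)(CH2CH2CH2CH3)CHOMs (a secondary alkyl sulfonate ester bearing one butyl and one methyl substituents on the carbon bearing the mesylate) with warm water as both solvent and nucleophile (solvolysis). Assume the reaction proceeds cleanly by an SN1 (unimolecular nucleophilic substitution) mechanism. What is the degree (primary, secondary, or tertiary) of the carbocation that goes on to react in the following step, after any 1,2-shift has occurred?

Step 1: Ionisation: the C–O σ-bond cleaves heterolytically; both bonding electrons depart with MsO⁻, leaving a secondary carbocation at the α-carbon.
No single 1,2-shift to an adjacent carbon would give a more-substituted cation, so no rearrangement occurs.

secondary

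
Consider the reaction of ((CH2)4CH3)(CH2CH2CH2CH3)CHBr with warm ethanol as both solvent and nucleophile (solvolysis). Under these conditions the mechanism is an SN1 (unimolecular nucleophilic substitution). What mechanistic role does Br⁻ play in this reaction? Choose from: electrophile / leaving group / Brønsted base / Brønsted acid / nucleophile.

Step 1: Rate-determining heterolysis of the C–Br bond gives Br⁻ and a secondary carbocation.
Br⁻ departs with both electrons of the breaking σ-bond — that is the definition of a leaving group.

leaving group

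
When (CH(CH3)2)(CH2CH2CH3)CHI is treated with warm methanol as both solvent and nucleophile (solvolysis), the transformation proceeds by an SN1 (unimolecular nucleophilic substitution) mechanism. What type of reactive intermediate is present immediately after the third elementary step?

Step 1: Rate-determining heterolysis of the C–I bond gives I⁻ and a secondary carbocation.
Step 2: A hydride (H with its bonding pair) migrates from the adjacent isopropyl carbon to the cationic centre — a 1,2-hydride shift — upgrading the secondary cation to a tertiary one.
Step 3: Nucleophilic capture: the oxygen of CH3OH bonds to the cationic carbon, producing an oxonium-ion intermediate.
After step 3 the species present is an oxonium ion.

oxonium ion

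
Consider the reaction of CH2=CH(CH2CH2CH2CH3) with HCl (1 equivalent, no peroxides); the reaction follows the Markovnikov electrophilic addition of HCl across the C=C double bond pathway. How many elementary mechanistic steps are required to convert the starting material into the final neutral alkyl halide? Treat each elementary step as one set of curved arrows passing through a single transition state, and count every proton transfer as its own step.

2

Step 1: The π electrons of the C=C bond attack a proton of HCl; Markovnikov addition places the new C–H on the less-substituted alkene carbon, so the positive charge ends up on the more-substituted carbon — a secondary carbocation. The H–Cl bond breaks heterolytically, releasing Cl⁻.
(No 1,2-shift: no single shift to an adjacent carbon would give a more stable cation.)
Step 2: Nucleophilic attack by Cl⁻ on the carbocation completes the addition, giving R–Cl.
Total: 2 elementary steps.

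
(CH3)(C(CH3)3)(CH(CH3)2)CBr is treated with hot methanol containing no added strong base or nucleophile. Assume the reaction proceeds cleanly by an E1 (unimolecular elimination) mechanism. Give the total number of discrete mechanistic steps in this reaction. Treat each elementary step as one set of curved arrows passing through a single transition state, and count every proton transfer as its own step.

2

Step 1: The C–Br bond breaks with both electrons going to the bromide; Br⁻ leaves and a tertiary carbocation remains.
(No 1,2-shift: no single shift to an adjacent carbon would give a more stable cation.)
Step 2: Loss of a β-proton to a methanol molecule of the solvent: the C–H bonding pair collapses toward the cationic carbon to form the C=C π bond, yielding the alkene.
Total: 2 elementary steps.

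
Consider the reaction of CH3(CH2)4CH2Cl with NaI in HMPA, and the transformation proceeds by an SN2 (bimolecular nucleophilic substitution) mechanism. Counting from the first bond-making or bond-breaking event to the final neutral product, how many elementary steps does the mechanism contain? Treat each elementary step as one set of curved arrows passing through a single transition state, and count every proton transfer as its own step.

Step 1: I⁻ attacks the back face of the α-carbon while Cl⁻ departs with the C–Cl bonding pair — a single concerted displacement through a pentacoordinate transition state.
Total: 1 elementary step.

1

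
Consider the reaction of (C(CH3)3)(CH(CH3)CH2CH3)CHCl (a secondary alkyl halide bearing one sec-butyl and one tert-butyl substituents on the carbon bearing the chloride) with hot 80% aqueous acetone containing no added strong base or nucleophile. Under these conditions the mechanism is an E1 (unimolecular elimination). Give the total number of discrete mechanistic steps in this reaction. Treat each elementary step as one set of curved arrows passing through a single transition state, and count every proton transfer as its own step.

Step 1: The C–Cl bond breaks with both electrons going to the chloride; Cl⁻ leaves and a secondary carbocation remains.
Step 2: Carbocation rearrangement: a 1,2-hydride shift from the adjacent sec-butyl carbon converts the initially-formed secondary cation into the more stable tertiary cation.
Step 3: A weak base (a water molecule from the solvent) removes a proton from a carbon adjacent to the cationic centre; the electrons of that C–H bond become the new π(C=C) bond, giving the alkene.
Total: 3 elementary steps.

3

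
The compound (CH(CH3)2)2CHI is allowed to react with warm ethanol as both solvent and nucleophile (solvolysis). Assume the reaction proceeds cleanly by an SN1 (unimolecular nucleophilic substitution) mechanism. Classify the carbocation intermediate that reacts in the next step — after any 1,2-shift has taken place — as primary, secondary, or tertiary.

Step 1: Unassisted departure of I⁻ (taking the C–I bonding pair) generates a secondary carbocation.
Step 2: A hydride (H with its bonding pair) migrates from the adjacent isopropyl carbon to the cationic centre — a 1,2-hydride shift — upgrading the secondary cation to a tertiary one.
The cation rearranges from secondary to tertiary via a 1,2-hydride shift from the adjacent isopropyl carbon; the tertiary cation is what reacts next.

tertiary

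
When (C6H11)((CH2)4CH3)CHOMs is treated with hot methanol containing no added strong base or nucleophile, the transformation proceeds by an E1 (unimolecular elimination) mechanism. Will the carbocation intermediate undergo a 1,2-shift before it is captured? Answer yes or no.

yes

The first-formed carbocation is secondary.
The adjacent cyclohexyl carbon already bears 2 other carbon substituents and has a hydrogen to migrate; after a 1,2-hydride shift from that carbon the positive charge sits on a tertiary centre.
Tertiary is more stable than secondary, so the shift occurs.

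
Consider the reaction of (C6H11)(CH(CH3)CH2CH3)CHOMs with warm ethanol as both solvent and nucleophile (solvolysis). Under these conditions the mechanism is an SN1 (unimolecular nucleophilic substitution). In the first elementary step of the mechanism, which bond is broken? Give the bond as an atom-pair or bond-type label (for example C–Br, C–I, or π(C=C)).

C–O

Step 1: The C–O bond breaks with both electrons going to the mesylate; MsO⁻ leaves and a secondary carbocation remains.
The bond broken in this step is the C–O bond.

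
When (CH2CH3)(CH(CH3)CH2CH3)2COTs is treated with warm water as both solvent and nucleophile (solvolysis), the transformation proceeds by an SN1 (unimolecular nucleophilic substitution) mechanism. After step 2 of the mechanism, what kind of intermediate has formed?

oxonium ion

Step 1: Rate-determining heterolysis of the C–O bond gives TsO⁻ and a tertiary carbocation.
Step 2: Nucleophilic capture: the oxygen of H2O bonds to the cationic carbon, producing an oxonium-ion intermediate.
After step 2 the species present is an oxonium ion.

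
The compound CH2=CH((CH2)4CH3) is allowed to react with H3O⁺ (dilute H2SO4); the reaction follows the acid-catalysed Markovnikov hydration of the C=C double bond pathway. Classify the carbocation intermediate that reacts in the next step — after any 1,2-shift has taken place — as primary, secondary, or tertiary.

Step 1: Protonation of the alkene by H3O⁺: the π bond acts as the nucleophile and picks up H⁺, giving the more stable (Markovnikov) secondary carbocation. H2O is released.
No single 1,2-shift to an adjacent carbon would give a more-substituted cation, so no rearrangement occurs.

secondary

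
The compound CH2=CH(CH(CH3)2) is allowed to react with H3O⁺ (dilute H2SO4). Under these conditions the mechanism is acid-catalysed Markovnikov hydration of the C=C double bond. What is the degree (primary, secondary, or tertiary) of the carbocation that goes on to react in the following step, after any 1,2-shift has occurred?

Step 1: The π electrons of the C=C bond attack a proton of H3O⁺; Markovnikov addition places the new C–H on the less-substituted alkene carbon, so the positive charge ends up on the more-substituted carbon — a secondary carbocation. H2O is released.
Step 2: Carbocation rearrangement: a 1,2-hydride shift from the adjacent isopropyl carbon converts the initially-formed secondary cation into the more stable tertiary cation.
The cation rearranges from secondary to tertiary via a 1,2-hydride shift from the adjacent isopropyl carbon; the tertiary cation is what reacts next.

tertiary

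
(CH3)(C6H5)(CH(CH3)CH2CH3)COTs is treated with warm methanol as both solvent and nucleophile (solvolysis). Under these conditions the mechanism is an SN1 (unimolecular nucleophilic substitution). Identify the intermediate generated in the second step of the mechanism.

oxonium ion

Step 1: Ionisation: the C–O σ-bond cleaves heterolytically; both bonding electrons depart with TsO⁻, leaving a tertiary carbocation at the α-carbon.
Step 2: A lone pair on the oxygen of CH3OH attacks the carbocation, forming a new C–O σ-bond and an oxonium ion.
After step 2 the species present is an oxonium ion.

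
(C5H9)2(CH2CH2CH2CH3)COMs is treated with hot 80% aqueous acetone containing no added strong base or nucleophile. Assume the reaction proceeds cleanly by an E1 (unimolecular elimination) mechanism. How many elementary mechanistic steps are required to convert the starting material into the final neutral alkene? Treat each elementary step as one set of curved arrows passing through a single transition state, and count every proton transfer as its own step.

Step 1: Unassisted departure of MsO⁻ (taking the C–O bonding pair) generates a tertiary carbocation.
(No 1,2-shift: no single shift to an adjacent carbon would give a more stable cation.)
Step 2: Loss of a β-proton to a water molecule of the solvent: the C–H bonding pair collapses toward the cationic carbon to form the C=C π bond, yielding the alkene.
Total: 2 elementary steps.

2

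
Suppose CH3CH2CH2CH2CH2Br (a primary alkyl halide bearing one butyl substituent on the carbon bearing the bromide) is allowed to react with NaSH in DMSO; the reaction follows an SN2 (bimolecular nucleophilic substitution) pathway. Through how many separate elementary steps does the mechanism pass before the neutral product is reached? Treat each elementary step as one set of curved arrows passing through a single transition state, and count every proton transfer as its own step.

1

Step 1: Backside attack by HS⁻ on the carbon bearing the bromide: the new C–S bond forms as the C–Br bond breaks, with Walden inversion at carbon.
Total: 1 elementary step.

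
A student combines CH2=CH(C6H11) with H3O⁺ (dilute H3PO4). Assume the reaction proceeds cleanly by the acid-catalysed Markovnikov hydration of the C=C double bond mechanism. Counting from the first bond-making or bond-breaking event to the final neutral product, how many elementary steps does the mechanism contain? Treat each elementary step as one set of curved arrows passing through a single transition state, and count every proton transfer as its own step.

Step 1: Electrophilic addition begins with the π(C=C) electrons forming a bond to the proton of H3O⁺. Following Markovnikov's rule, the resulting cation is secondary. H2O is released.
Step 2: Carbocation rearrangement: a 1,2-hydride shift from the adjacent cyclohexyl carbon converts the initially-formed secondary cation into the more stable tertiary cation.
Step 3: Nucleophilic capture of the cation by H2O produces the protonated alcohol (an oxonium ion).
Step 4: H2O removes a proton from the oxonium oxygen, regenerating H3O⁺ and giving the neutral alcohol.
Total: 4 elementary steps.

4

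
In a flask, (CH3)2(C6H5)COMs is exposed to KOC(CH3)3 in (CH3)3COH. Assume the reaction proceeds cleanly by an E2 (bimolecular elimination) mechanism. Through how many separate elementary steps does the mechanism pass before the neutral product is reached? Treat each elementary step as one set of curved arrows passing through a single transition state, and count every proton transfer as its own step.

1

Step 1: The strong base (CH3)3CO⁻ removes a β-hydrogen; in the same concerted event the electrons of the breaking C–H bond form the new π(C=C) bond and the C–O σ-bond breaks, expelling MsO⁻. Anti-periplanar geometry; one transition state.
Total: 1 elementary step.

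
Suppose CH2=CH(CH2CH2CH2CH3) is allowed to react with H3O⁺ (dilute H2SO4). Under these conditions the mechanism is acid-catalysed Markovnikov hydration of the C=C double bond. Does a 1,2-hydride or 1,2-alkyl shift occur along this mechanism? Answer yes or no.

The first-formed carbocation is secondary.
No single 1,2-shift to an adjacent carbon would produce a more-substituted cation than the one already present, so no rearrangement occurs.

no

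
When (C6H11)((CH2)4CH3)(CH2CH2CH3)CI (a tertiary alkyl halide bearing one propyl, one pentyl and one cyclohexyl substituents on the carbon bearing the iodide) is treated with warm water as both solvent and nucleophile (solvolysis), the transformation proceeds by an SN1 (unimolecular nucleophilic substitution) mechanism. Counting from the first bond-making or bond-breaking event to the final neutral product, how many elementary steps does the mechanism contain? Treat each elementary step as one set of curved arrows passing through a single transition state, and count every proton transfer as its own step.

Step 1: Rate-determining heterolysis of the C–I bond gives I⁻ and a tertiary carbocation.
(No 1,2-shift: no single shift to an adjacent carbon would give a more stable cation.)
Step 2: Nucleophilic capture: the oxygen of H2O bonds to the cationic carbon, producing an oxonium-ion intermediate.
Step 3: Proton transfer from the O–H of the oxonium ion to a solvent molecule delivers the neutral alcohol.
Total: 3 elementary steps.

3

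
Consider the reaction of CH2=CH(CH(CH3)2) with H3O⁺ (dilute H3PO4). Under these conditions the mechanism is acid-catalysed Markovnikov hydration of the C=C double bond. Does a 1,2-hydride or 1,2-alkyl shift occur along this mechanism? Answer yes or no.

yes

The first-formed carbocation is secondary.
The adjacent isopropyl carbon already bears 2 other carbon substituents and has a hydrogen to migrate; after a 1,2-hydride shift from that carbon the positive charge sits on a tertiary centre.
Tertiary is more stable than secondary, so the shift occurs.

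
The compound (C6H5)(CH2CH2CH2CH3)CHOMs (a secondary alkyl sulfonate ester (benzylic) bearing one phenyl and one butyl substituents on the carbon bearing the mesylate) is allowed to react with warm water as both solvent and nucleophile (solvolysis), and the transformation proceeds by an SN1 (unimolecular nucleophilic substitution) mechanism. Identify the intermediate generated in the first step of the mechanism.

secondary carbocation

Step 1: Rate-determining heterolysis of the C–O bond gives MsO⁻ and a secondary carbocation.
After step 1 the species present is a secondary carbocation.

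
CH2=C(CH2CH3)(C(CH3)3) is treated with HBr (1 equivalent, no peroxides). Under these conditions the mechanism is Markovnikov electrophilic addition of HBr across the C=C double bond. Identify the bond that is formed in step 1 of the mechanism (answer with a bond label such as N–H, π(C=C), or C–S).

C–H

Step 1: Electrophilic addition begins with the π(C=C) electrons forming a bond to the proton of HBr. Following Markovnikov's rule, the resulting cation is tertiary. The H–Br bond breaks heterolytically, releasing Br⁻.
The bond formed in this step is the C–H bond.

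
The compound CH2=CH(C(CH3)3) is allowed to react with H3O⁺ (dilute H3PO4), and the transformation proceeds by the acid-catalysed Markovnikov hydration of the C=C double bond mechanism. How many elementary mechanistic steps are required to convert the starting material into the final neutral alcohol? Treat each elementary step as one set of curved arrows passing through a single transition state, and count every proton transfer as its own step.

4

Step 1: The π electrons of the C=C bond attack a proton of H3O⁺; Markovnikov addition places the new C–H on the less-substituted alkene carbon, so the positive charge ends up on the more-substituted carbon — a secondary carbocation. H2O is released.
Step 2: A methyl group with its bonding pair migrates from the adjacent tert-butyl carbon to the cationic centre — a 1,2-methyl shift — upgrading the secondary cation to a tertiary one.
Step 3: Water acts as the nucleophile: an oxygen lone pair bonds to the cationic carbon, giving an oxonium-ion intermediate.
Step 4: Deprotonation of the oxonium ion by a water molecule delivers the neutral alcohol and regenerates the acid catalyst.
Total: 4 elementary steps.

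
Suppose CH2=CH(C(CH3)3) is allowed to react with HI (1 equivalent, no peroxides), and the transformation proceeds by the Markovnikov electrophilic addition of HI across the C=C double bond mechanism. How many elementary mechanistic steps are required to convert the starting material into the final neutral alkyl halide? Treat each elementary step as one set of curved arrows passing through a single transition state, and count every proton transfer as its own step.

3

Step 1: Protonation of the alkene by HI: the π bond acts as the nucleophile and picks up H⁺, giving the more stable (Markovnikov) secondary carbocation. The H–I bond breaks heterolytically, releasing I⁻.
Step 2: A methyl group with its bonding pair migrates from the adjacent tert-butyl carbon to the cationic centre — a 1,2-methyl shift — upgrading the secondary cation to a tertiary one.
Step 3: Nucleophilic attack by I⁻ on the carbocation completes the addition, giving R–I.
Total: 3 elementary steps.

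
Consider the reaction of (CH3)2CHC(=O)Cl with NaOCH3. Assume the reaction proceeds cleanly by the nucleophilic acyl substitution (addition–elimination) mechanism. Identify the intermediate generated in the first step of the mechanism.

tetrahedral intermediate

Step 1: Nucleophilic addition of CH3O⁻ to the acyl carbon breaks the π(C=O) bond and yields a tetrahedral, anionic intermediate.
After step 1 the species present is a tetrahedral intermediate.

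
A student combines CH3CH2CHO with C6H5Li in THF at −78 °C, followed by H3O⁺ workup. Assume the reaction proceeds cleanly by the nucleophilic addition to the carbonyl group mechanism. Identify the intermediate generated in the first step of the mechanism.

tetrahedral alkoxide intermediate

Step 1: Nucleophilic addition: the carbanion-like carbon of C6H5Li adds to the carbonyl carbon, pushing the π(C=O) electron pair onto oxygen and giving a tetrahedral alkoxide.
After step 1 the species present is a tetrahedral alkoxide intermediate.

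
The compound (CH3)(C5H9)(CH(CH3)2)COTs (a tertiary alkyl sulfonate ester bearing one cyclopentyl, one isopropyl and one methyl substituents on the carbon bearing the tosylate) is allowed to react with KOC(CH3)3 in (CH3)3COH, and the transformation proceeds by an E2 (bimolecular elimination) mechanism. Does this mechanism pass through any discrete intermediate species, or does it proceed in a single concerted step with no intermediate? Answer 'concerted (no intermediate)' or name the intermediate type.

concerted (no intermediate)

In one step, (CH3)3CO⁻ pulls off a β-proton, the C–O bond cleaves, and a C=C double bond forms between the α- and β-carbons (E2, anti elimination).
All bond changes occur in one transition state; no discrete intermediate is formed.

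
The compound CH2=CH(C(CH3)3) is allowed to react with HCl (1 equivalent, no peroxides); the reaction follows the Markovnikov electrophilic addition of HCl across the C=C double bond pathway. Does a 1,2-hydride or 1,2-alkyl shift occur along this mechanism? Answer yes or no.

yes

The first-formed carbocation is secondary.
The adjacent tert-butyl carbon has no hydrogen but bears methyl groups; migration of one methyl with its bonding pair (a 1,2-methyl shift) places the charge on a tertiary centre.
Tertiary is more stable than secondary, so the shift occurs.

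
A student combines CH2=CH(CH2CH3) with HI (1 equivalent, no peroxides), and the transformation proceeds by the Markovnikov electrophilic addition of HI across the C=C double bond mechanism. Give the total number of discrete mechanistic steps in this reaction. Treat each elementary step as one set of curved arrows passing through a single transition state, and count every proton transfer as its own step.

2

Step 1: Electrophilic addition begins with the π(C=C) electrons forming a bond to the proton of HI. Following Markovnikov's rule, the resulting cation is secondary. The H–I bond breaks heterolytically, releasing I⁻.
(No 1,2-shift: no single shift to an adjacent carbon would give a more stable cation.)
Step 2: I⁻ captures the cation: a lone pair on I⁻ fills the empty p orbital, producing the alkyl halide product.
Total: 2 elementary steps.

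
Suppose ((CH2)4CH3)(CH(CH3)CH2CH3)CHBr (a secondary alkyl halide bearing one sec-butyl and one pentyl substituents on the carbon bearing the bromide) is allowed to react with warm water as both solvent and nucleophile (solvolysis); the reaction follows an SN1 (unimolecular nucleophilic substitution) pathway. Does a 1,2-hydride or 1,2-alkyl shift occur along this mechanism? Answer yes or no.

The first-formed carbocation is secondary.
The adjacent sec-butyl carbon already bears 2 other carbon substituents and has a hydrogen to migrate; after a 1,2-hydride shift from that carbon the positive charge sits on a tertiary centre.
Tertiary is more stable than secondary, so the shift occurs.

yes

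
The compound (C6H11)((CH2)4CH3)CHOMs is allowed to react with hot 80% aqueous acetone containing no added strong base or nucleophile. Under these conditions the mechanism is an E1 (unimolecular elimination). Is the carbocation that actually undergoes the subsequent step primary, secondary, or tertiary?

tertiary

Step 1: Ionisation: the C–O σ-bond cleaves heterolytically; both bonding electrons depart with MsO⁻, leaving a secondary carbocation at the α-carbon.
Step 2: A hydride (H with its bonding pair) migrates from the adjacent cyclohexyl carbon to the cationic centre — a 1,2-hydride shift — upgrading the secondary cation to a tertiary one.
The cation rearranges from secondary to tertiary via a 1,2-hydride shift from the adjacent cyclohexyl carbon; the tertiary cation is what reacts next.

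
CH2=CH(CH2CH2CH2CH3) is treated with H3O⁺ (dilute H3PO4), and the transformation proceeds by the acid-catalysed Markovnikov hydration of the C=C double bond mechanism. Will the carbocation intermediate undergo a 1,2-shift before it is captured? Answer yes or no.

no

The first-formed carbocation is secondary.
No single 1,2-shift to an adjacent carbon would produce a more-substituted cation than the one already present, so no rearrangement occurs.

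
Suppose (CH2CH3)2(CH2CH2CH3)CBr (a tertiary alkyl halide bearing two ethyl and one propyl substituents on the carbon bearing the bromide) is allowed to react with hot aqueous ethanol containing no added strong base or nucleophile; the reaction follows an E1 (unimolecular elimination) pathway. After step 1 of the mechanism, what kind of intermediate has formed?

Step 1: Rate-determining heterolysis of the C–Br bond gives Br⁻ and a tertiary carbocation.
After step 1 the species present is a tertiary carbocation.

tertiary carbocation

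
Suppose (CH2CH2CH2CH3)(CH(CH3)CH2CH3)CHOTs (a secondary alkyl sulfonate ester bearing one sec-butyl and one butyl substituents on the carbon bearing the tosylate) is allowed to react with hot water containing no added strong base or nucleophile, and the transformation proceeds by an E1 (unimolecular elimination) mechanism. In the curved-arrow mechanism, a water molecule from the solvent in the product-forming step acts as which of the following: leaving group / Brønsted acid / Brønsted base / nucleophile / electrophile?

Brønsted base

Step 3: A weak base (a water molecule from the solvent) removes a proton from a carbon adjacent to the cationic centre; the electrons of that C–H bond become the new π(C=C) bond, giving the alkene.
A water molecule from the solvent in the product-forming step accepts a proton in a proton-transfer step — a Brønsted base.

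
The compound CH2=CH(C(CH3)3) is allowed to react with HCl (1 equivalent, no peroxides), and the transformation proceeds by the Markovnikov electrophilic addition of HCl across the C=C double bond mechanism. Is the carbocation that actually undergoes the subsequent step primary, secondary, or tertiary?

tertiary

Step 1: Electrophilic addition begins with the π(C=C) electrons forming a bond to the proton of HCl. Following Markovnikov's rule, the resulting cation is secondary. The H–Cl bond breaks heterolytically, releasing Cl⁻.
Step 2: A 1,2-methyl shift from the adjacent tert-butyl carbon moves the positive charge from the secondary centre to an adjacent carbon, generating a more stable tertiary carbocation.
The cation rearranges from secondary to tertiary via a 1,2-methyl shift from the adjacent tert-butyl carbon; the tertiary cation is what reacts next.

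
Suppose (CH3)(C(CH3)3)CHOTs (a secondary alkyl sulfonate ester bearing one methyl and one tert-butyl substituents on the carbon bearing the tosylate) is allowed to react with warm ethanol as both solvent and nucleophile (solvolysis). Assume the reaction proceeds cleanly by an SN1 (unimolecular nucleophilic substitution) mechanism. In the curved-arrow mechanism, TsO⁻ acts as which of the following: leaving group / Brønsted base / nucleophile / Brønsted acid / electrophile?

Step 1: The C–O bond breaks with both electrons going to the tosylate; TsO⁻ leaves and a secondary carbocation remains.
TsO⁻ departs with both electrons of the breaking σ-bond — that is the definition of a leaving group.

leaving group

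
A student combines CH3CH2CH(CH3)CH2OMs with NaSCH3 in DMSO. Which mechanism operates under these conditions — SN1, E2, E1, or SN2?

Conditions: a primary substrate with a strong nucleophile in the polar aprotic solvent DMSO.
These conditions are the textbook signature of the SN2 pathway.
An unhindered substrate with a strong nucleophile in a polar aprotic solvent favours one-step backside displacement.

SN2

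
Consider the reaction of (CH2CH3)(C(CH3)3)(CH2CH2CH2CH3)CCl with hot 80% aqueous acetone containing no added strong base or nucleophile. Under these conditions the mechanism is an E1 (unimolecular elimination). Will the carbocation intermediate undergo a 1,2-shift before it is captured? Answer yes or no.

The first-formed carbocation is tertiary.
No single 1,2-shift to an adjacent carbon would produce a more-substituted cation than the one already present, so no rearrangement occurs.

no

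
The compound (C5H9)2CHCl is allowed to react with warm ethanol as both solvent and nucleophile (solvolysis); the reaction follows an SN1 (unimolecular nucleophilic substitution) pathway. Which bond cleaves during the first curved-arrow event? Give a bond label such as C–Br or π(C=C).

C–Cl

Step 1: Unassisted departure of Cl⁻ (taking the C–Cl bonding pair) generates a secondary carbocation.
The bond broken in this step is the C–Cl bond.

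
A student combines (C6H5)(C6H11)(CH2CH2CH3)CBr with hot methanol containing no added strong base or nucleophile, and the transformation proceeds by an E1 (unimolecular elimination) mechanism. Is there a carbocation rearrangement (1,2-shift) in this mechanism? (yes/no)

no

The first-formed carbocation is tertiary.
No single 1,2-shift to an adjacent carbon would produce a more-substituted cation than the one already present, so no rearrangement occurs.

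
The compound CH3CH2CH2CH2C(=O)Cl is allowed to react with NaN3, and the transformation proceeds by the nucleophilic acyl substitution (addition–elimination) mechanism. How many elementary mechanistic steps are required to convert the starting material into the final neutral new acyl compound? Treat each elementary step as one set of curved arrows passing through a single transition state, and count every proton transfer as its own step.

Step 1: N3⁻ adds to the carbonyl carbon; the C=O π electrons shift onto oxygen and a tetrahedral alkoxide intermediate forms.
Step 2: An oxygen lone pair re-forms the C=O π bond as the C–Cl σ-bond breaks; Cl⁻ is expelled.
Total: 2 elementary steps.

2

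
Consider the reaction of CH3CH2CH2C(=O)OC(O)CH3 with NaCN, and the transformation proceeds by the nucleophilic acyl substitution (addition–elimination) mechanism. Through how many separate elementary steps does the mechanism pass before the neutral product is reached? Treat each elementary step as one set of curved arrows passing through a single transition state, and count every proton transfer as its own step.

Step 1: CN⁻ adds to the carbonyl carbon; the C=O π electrons shift onto oxygen and a tetrahedral alkoxide intermediate forms.
Step 2: Elimination step: re-formation of the carbonyl π bond drives out CH3CO2⁻, giving the new acyl compound.
Total: 2 elementary steps.

2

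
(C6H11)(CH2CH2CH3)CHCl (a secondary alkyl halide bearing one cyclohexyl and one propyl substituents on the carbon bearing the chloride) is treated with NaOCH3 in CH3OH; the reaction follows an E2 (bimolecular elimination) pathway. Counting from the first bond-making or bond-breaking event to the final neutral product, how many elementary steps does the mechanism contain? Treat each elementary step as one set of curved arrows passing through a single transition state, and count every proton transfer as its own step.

1

Step 1: In one step, CH3O⁻ pulls off a β-proton, the C–Cl bond cleaves, and a C=C double bond forms between the α- and β-carbons (E2, anti elimination).
Total: 1 elementary step.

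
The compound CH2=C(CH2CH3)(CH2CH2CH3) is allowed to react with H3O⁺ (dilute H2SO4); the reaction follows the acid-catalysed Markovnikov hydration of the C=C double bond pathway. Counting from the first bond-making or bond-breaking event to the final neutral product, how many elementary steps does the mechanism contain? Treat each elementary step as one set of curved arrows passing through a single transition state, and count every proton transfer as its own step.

Step 1: The π electrons of the C=C bond attack a proton of H3O⁺; Markovnikov addition places the new C–H on the less-substituted alkene carbon, so the positive charge ends up on the more-substituted carbon — a tertiary carbocation. H2O is released.
(No 1,2-shift: no single shift to an adjacent carbon would give a more stable cation.)
Step 2: A lone pair on the oxygen of H2O attacks the carbocation, forming a C–O bond and an oxonium ion (a protonated alcohol).
Step 3: Proton transfer from the O–H of the oxonium ion to H2O completes the catalytic cycle and yields the alcohol.
Total: 3 elementary steps.

3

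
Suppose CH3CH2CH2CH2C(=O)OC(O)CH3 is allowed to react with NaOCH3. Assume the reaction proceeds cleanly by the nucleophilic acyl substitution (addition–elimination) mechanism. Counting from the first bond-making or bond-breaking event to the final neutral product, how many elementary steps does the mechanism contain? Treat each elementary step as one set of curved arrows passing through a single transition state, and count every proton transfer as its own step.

2

Step 1: CH3O⁻ adds to the carbonyl carbon; the C=O π electrons shift onto oxygen and a tetrahedral alkoxide intermediate forms.
Step 2: Elimination step: re-formation of the carbonyl π bond drives out CH3CO2⁻, giving the new acyl compound.
Total: 2 elementary steps.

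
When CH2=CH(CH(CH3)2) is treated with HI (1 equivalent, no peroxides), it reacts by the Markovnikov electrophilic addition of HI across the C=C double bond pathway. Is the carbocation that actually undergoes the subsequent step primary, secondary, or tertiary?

Step 1: Protonation of the alkene by HI: the π bond acts as the nucleophile and picks up H⁺, giving the more stable (Markovnikov) secondary carbocation. The H–I bond breaks heterolytically, releasing I⁻.
Step 2: A hydride (H with its bonding pair) migrates from the adjacent isopropyl carbon to the cationic centre — a 1,2-hydride shift — upgrading the secondary cation to a tertiary one.
The cation rearranges from secondary to tertiary via a 1,2-hydride shift from the adjacent isopropyl carbon; the tertiary cation is what reacts next.

tertiary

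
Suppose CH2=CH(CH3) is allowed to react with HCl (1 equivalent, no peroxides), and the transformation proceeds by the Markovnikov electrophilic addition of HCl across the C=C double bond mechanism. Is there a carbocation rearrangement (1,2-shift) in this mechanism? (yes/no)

The first-formed carbocation is secondary.
No single 1,2-shift to an adjacent carbon would produce a more-substituted cation than the one already present, so no rearrangement occurs.

no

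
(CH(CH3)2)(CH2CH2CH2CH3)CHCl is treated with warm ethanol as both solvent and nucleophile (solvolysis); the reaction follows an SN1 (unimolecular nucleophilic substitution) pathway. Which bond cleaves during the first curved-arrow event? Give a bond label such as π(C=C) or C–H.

C–Cl

Step 1: Unassisted departure of Cl⁻ (taking the C–Cl bonding pair) generates a secondary carbocation.
The bond broken in this step is the C–Cl bond.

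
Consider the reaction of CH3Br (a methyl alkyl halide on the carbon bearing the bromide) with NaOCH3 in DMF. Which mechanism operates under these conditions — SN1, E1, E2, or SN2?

Conditions: a methyl substrate with a strong nucleophile in the polar aprotic solvent DMF.
These conditions are the textbook signature of the SN2 pathway.
An unhindered substrate with a strong nucleophile in a polar aprotic solvent favours one-step backside displacement.

SN2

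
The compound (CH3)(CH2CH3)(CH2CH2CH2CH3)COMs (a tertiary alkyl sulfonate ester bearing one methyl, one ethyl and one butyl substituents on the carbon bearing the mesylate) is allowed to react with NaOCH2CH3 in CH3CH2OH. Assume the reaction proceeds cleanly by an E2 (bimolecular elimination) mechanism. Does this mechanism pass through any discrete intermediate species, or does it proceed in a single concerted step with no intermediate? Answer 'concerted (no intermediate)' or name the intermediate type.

concerted (no intermediate)

The strong base CH3CH2O⁻ removes a β-hydrogen; in the same concerted event the electrons of the breaking C–H bond form the new π(C=C) bond and the C–O σ-bond breaks, expelling MsO⁻. Anti-periplanar geometry; one transition state.
All bond changes occur in one transition state; no discrete intermediate is formed.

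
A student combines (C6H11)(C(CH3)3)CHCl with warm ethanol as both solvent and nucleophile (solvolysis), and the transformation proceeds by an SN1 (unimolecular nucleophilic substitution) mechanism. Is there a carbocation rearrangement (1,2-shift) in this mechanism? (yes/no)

yes

The first-formed carbocation is secondary.
The adjacent cyclohexyl carbon already bears 2 other carbon substituents and has a hydrogen to migrate; after a 1,2-hydride shift from that carbon the positive charge sits on a tertiary centre.
Tertiary is more stable than secondary, so the shift occurs.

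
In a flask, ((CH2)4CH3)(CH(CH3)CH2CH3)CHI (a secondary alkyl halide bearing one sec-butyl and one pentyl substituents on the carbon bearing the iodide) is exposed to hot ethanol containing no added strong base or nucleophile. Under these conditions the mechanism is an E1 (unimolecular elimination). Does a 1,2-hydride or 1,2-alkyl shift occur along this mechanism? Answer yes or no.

The first-formed carbocation is secondary.
The adjacent sec-butyl carbon already bears 2 other carbon substituents and has a hydrogen to migrate; after a 1,2-hydride shift from that carbon the positive charge sits on a tertiary centre.
Tertiary is more stable than secondary, so the shift occurs.

yes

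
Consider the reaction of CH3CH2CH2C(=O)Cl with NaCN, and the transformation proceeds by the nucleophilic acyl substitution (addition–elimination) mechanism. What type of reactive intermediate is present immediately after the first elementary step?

tetrahedral intermediate

Step 1: CN⁻ adds to the carbonyl carbon; the C=O π electrons shift onto oxygen and a tetrahedral alkoxide intermediate forms.
After step 1 the species present is a tetrahedral intermediate.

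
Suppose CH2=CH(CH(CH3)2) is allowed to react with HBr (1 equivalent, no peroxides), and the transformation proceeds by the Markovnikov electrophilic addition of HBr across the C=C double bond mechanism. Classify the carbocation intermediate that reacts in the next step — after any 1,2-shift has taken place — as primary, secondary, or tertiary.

Step 1: Protonation of the alkene by HBr: the π bond acts as the nucleophile and picks up H⁺, giving the more stable (Markovnikov) secondary carbocation. The H–Br bond breaks heterolytically, releasing Br⁻.
Step 2: A hydride (H with its bonding pair) migrates from the adjacent isopropyl carbon to the cationic centre — a 1,2-hydride shift — upgrading the secondary cation to a tertiary one.
The cation rearranges from secondary to tertiary via a 1,2-hydride shift from the adjacent isopropyl carbon; the tertiary cation is what reacts next.

tertiary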